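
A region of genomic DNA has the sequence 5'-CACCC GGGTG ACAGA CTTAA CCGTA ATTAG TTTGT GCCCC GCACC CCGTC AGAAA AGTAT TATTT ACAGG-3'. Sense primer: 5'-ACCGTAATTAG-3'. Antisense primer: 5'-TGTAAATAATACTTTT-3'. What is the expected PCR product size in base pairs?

49 bp

The forward primer matches the template at positions 20–30.
Taking the reverse complement of TGTAAATAATACTTTT gives AAAAGTATTATTTACA, found at positions 53–68 on the template; the primer anneals here to the top strand with its 3' end pointing upstream.
Amplicon spans positions 20–68: 49 bp.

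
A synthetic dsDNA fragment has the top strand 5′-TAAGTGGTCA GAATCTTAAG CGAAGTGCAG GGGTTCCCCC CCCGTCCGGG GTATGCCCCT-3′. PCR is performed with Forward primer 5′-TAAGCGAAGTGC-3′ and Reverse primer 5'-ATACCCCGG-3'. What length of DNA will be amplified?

Scanning the template, TAAGCGAAGTGC occurs at positions 17–28; this primer anneals to the bottom strand there with its 3' end pointing downstream.
Taking the reverse complement of ATACCCCGG gives CCGGGGTAT, found at positions 46–54 on the template; the primer anneals here to the top strand with its 3' end pointing upstream.
Product length = (reverse-primer end) − (forward-primer start) + 1 = 54 − 17 + 1 = 38 bp.

38 bp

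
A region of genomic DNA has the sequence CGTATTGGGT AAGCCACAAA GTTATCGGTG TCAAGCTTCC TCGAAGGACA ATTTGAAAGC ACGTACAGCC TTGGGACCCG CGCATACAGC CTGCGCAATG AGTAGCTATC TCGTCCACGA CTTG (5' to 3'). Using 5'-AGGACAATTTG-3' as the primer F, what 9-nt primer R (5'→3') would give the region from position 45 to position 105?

5'-CTACTCATT-3'

The product's 3' end on the top strand is position 105.
The reverse primer anneals to the top strand over positions 97–105, i.e. to AATGAGTAG.
Its sequence written 5'→3' is the reverse complement: CTACTCATT.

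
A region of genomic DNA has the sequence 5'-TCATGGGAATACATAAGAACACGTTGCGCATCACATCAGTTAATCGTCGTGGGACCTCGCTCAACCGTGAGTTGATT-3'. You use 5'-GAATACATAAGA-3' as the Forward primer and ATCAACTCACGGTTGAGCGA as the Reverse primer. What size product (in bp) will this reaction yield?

70 bp

Scanning the template, GAATACATAAGA occurs at positions 7–18; this primer anneals to the bottom strand there with its 3' end pointing downstream.
Taking the reverse complement of ATCAACTCACGGTTGAGCGA gives TCGCTCAACCGTGAGTTGAT, found at positions 57–76 on the template; the primer anneals here to the top strand with its 3' end pointing upstream.
The product runs from position 7 to position 76, so its length is 76 − 7 + 1 = 70 bp.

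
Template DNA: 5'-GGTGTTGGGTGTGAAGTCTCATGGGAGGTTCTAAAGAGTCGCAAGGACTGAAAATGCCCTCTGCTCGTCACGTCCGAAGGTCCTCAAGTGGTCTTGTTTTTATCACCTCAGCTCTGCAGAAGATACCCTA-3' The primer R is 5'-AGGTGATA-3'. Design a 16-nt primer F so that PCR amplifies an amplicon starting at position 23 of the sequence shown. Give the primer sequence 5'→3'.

The reverse primer's reverse complement TATCACCT matches the template at positions 101–108; the product starts at position 23.
The forward primer is identical to the top strand over positions 23–38: GGGAGGTTCTAAAGAG.

5'-GGGAGGTTCTAAAGAG-3'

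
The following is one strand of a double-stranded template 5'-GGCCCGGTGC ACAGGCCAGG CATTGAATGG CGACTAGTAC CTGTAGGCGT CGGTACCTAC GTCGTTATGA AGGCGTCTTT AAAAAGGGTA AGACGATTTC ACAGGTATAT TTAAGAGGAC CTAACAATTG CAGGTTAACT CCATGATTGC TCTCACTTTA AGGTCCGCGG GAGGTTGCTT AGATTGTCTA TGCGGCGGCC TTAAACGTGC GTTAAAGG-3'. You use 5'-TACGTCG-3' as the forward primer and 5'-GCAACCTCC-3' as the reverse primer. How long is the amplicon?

121 bp

Scanning the template, TACGTCG occurs at positions 58–64; this primer anneals to the bottom strand there with its 3' end pointing downstream.
The reverse primer's reverse complement is GGAGGTTGC, which matches the template at positions 170–178.
Product length = (reverse-primer end) − (forward-primer start) + 1 = 178 − 58 + 1 = 121 bp.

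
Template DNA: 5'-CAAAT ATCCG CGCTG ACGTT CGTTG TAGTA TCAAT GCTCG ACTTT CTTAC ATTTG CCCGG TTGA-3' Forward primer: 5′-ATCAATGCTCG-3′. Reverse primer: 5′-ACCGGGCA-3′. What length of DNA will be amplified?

Scanning the template, ATCAATGCTCG occurs at positions 30–40; this primer anneals to the bottom strand there with its 3' end pointing downstream.
Taking the reverse complement of ACCGGGCA gives TGCCCGGT, found at positions 54–61 on the template; the primer anneals here to the top strand with its 3' end pointing upstream.
Product length = (reverse-primer end) − (forward-primer start) + 1 = 61 − 30 + 1 = 32 bp.

32 bp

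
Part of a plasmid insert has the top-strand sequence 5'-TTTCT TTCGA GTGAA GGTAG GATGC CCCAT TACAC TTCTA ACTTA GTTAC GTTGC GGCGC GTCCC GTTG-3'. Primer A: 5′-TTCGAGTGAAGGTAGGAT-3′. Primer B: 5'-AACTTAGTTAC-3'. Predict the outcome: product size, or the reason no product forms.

No product — both primers anneal to the same strand and extend in the same direction.

Primer A (TTCGAGTGAAGGTAGGAT) matches the top strand at positions 6–23 (3' end points downstream).
Primer B (AACTTAGTTAC) also matches the top strand directly, at positions 40–50 — its reverse complement GTAACTAAGTT is not present.
Both primers anneal to the bottom strand with 3' ends pointing the same way, so neither can prime synthesis back toward the other.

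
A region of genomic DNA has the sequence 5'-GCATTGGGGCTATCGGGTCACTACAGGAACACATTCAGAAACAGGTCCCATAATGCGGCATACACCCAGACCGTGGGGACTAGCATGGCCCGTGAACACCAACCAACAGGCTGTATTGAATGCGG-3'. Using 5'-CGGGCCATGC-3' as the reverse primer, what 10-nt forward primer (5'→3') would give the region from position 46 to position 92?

5'-TCCCATAATG-3'

The reverse primer's reverse complement GCATGGCCCG matches the template at positions 83–92; the product starts at position 46.
The forward primer is identical to the top strand over positions 46–55: TCCCATAATG.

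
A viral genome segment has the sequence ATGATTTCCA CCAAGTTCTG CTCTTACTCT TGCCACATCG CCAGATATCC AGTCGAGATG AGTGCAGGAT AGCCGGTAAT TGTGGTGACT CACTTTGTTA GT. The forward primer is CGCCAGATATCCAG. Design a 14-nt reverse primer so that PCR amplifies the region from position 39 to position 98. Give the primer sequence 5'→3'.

The product's 3' end on the top strand is position 98.
The reverse primer anneals to the top strand over positions 85–98, i.e. to GTGACTCACTTTGT.
Its sequence written 5'→3' is the reverse complement: ACAAAGTGAGTCAC.

5'-ACAAAGTGAGTCAC-3'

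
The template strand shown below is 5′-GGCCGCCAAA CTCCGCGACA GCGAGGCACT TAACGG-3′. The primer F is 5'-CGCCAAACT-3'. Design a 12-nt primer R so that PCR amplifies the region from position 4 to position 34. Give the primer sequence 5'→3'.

The product's 3' end on the top strand is position 34.
The reverse primer anneals to the top strand over positions 23–34, i.e. to GAGGCACTTAAC.
Its sequence written 5'→3' is the reverse complement: GTTAAGTGCCTC.

5'-GTTAAGTGCCTC-3'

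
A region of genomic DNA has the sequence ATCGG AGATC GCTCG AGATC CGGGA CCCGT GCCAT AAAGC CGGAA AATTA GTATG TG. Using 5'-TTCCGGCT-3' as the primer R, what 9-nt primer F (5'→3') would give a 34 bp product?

The reverse primer's reverse complement AGCCGGAA matches the template at positions 38–45, so the product ends at position 45.
A 34 bp product then starts at position 45 − 34 + 1 = 12.
The forward primer is identical to the top strand there: CTCGAGATC.

5'-CTCGAGATC-3'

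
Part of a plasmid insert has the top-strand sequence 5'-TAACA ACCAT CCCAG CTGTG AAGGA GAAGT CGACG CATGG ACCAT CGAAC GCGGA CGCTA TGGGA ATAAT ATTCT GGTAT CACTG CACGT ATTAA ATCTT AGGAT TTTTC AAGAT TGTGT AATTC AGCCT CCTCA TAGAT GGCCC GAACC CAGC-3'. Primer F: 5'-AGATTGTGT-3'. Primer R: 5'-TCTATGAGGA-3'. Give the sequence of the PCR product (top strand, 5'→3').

Forward primer AGATTGTGT is found on the top strand at positions 112–120.
Reverse complement of the reverse primer: TCCTCATAGA. This occurs on the top strand at positions 130–139.
The product is the template from position 112 through 139 (28 bp).

5'-AGATTGTGTAATTCAGCCTCCTCATAGA-3'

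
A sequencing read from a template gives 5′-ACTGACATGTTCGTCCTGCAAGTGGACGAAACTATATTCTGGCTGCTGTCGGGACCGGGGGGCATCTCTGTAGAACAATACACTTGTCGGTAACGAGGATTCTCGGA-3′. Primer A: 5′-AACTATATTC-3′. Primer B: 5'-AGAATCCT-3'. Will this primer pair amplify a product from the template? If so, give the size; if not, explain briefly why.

Yes — a 74 bp product.

Primer A (AACTATATTC) matches the top strand at positions 30–39; it acts as a forward primer.
Primer B's reverse complement is AGGATTCT, matching the top strand at positions 96–103; it acts as a reverse primer.
The 3' ends face each other across positions 30–103, giving a 74 bp product.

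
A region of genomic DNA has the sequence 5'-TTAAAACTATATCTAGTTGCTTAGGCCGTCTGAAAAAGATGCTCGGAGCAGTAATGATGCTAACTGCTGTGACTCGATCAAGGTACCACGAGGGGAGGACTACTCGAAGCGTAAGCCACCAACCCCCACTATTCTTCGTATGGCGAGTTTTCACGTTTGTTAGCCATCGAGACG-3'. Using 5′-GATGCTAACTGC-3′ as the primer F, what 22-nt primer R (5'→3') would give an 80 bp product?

The forward primer binds at positions 56–67, so an 80 bp product ends at position 56 + 80 − 1 = 135.
The reverse primer anneals to the top strand over positions 114–135, i.e. to AGCCACCAACCCCCACTATTCT.
Its sequence written 5'→3' is the reverse complement: AGAATAGTGGGGGTTGGTGGCT.

5'-AGAATAGTGGGGGTTGGTGGCT-3'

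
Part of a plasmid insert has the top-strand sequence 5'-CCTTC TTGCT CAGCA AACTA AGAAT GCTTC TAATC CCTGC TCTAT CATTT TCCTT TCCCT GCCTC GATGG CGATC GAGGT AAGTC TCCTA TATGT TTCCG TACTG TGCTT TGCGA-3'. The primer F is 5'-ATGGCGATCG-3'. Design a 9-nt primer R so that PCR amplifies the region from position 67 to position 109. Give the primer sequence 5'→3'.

5'-AGCACAGTA-3'

The product's 3' end on the top strand is position 109.
The reverse primer anneals to the top strand over positions 101–109, i.e. to TACTGTGCT.
Its sequence written 5'→3' is the reverse complement: AGCACAGTA.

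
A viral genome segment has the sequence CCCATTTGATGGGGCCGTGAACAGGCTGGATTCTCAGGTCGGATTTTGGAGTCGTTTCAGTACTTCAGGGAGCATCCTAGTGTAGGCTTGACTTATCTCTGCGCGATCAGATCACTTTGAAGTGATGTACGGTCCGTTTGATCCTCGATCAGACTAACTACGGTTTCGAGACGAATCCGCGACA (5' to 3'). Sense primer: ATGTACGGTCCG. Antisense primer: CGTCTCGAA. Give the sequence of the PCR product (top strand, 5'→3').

Scanning the template, ATGTACGGTCCG occurs at positions 125–136; this primer anneals to the bottom strand there with its 3' end pointing downstream.
The reverse primer's reverse complement is TTCGAGACG, which matches the template at positions 165–173.
The product is the template from position 125 through 173 (49 bp).

5'-ATGTACGGTCCGTTTGATCCTCGATCAGACTAACTACGGTTTCGAGACG-3'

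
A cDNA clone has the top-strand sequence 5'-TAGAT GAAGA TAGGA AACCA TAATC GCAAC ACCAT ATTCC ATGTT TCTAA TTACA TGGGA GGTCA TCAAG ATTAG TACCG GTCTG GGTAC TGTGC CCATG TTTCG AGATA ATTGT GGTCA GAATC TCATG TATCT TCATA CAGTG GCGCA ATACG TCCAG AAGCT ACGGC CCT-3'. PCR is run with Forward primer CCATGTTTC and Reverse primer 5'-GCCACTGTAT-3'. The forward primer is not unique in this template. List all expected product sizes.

109 bp, 52 bp

The forward primer CCATGTTTC matches the top strand at positions 39–47, 96–104.
The reverse primer's reverse complement is ATACAGTGGC, matching at positions 138–147.
Each forward site pairs with the reverse site to give a product ending at position 147: sizes 109, 52 bp.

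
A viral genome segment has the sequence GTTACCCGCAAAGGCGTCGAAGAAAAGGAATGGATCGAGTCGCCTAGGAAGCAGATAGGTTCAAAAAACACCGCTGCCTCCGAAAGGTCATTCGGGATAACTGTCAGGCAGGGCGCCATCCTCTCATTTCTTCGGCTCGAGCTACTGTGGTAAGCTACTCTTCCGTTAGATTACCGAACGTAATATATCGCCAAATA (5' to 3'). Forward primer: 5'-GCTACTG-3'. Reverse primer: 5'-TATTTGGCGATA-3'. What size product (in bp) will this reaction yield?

Forward primer GCTACTG is found on the top strand at positions 141–147.
The reverse primer's reverse complement is TATCGCCAAATA, which matches the template at positions 186–197.
Product length = (reverse-primer end) − (forward-primer start) + 1 = 197 − 141 + 1 = 57 bp.

57 bp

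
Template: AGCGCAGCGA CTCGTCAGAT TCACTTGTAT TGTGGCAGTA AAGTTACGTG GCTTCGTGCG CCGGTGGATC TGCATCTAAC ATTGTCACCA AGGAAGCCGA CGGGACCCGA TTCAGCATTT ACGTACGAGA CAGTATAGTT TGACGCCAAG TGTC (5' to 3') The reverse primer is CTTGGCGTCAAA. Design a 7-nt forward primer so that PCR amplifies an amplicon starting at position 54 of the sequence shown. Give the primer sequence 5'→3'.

The reverse primer's reverse complement TTTGACGCCAAG matches the template at positions 139–150; the product starts at position 54.
The forward primer is identical to the top strand over positions 54–60: TCGTGCG.

5'-TCGTGCG-3'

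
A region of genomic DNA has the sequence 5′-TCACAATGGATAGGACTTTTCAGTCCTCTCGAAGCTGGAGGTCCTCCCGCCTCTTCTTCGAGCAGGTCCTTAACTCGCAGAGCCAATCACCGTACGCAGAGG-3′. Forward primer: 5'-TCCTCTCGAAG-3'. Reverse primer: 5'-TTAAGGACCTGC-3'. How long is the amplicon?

50 bp

Forward primer TCCTCTCGAAG is found on the top strand at positions 24–34.
Taking the reverse complement of TTAAGGACCTGC gives GCAGGTCCTTAA, found at positions 62–73 on the template; the primer anneals here to the top strand with its 3' end pointing upstream.
Amplicon spans positions 24–73: 50 bp.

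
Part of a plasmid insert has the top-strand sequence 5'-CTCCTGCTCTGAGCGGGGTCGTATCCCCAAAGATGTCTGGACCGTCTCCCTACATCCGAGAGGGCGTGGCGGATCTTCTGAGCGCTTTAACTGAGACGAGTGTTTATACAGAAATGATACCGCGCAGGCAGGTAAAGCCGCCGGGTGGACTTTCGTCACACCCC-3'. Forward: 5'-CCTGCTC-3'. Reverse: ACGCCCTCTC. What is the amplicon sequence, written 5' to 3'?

5'-CCTGCTCTGAGCGGGGTCGTATCCCCAAAGATGTCTGGACCGTCTCCCTACATCCGAGAGGGCGT-3'

Forward primer CCTGCTC is found on the top strand at positions 3–9.
Reverse complement of the reverse primer: GAGAGGGCGT. This occurs on the top strand at positions 58–67.
The product is the template from position 3 through 67 (65 bp).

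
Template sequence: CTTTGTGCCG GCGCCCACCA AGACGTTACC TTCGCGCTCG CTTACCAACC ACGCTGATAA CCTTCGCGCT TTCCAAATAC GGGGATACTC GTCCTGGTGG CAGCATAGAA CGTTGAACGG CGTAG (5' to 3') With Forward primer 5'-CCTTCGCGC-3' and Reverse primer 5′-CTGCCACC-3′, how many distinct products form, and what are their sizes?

The forward primer CCTTCGCGC matches the top strand at positions 29–37, 61–69.
The reverse primer's reverse complement is GGTGGCAG, matching at positions 96–103.
Each forward site pairs with the reverse site to give a product ending at position 103: sizes 75, 43 bp.

Two products: 75 bp, 43 bp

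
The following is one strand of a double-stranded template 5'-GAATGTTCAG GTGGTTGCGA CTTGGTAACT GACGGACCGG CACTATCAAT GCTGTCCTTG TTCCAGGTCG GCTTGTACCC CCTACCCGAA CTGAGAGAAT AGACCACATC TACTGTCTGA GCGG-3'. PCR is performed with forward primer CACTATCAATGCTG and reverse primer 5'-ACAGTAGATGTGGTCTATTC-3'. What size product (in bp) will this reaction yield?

Scanning the template, CACTATCAATGCTG occurs at positions 41–54; this primer anneals to the bottom strand there with its 3' end pointing downstream.
The reverse primer's reverse complement is GAATAGACCACATCTACTGT, which matches the template at positions 97–116.
The product runs from position 41 to position 116, so its length is 116 − 41 + 1 = 76 bp.

76 bp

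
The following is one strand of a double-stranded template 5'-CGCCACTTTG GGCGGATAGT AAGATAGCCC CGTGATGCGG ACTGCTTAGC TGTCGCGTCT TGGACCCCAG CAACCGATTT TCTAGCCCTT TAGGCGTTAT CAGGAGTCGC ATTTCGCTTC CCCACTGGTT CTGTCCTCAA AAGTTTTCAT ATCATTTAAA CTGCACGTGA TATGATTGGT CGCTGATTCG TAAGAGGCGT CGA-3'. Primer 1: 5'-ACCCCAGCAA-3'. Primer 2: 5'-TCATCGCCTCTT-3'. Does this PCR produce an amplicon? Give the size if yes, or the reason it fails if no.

Primer 2 (TCATCGCCTCTT) does not match the top strand, and its reverse complement AAGAGGCGATGA does not match either.
With no annealing site for primer 2, no amplification occurs.

No product — primer 2 has no binding site in the template.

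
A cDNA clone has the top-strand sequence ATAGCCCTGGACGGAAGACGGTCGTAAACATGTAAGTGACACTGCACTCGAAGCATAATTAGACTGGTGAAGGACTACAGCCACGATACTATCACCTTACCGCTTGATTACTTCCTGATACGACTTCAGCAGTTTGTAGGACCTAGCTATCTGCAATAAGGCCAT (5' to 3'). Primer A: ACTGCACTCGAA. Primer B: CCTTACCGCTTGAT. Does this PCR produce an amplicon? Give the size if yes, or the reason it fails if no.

Primer A (ACTGCACTCGAA) matches the top strand at positions 41–52 (3' end points downstream).
Primer B (CCTTACCGCTTGAT) also matches the top strand directly, at positions 95–108 — its reverse complement ATCAAGCGGTAAGG is not present.
Both primers anneal to the bottom strand with 3' ends pointing the same way, so neither can prime synthesis back toward the other.

No product — both primers anneal to the same strand and extend in the same direction.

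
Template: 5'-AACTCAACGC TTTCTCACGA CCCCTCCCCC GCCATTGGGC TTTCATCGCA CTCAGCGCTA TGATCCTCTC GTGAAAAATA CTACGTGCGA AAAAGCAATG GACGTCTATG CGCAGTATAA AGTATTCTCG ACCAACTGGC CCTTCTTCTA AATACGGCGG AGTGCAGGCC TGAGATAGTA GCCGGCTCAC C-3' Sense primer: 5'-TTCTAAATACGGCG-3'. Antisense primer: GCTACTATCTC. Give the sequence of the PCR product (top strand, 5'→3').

Forward primer TTCTAAATACGGCG is found on the top strand at positions 146–159.
Reverse complement of the reverse primer: GAGATAGTAGC. This occurs on the top strand at positions 172–182.
The product is the template from position 146 through 182 (37 bp).

5'-TTCTAAATACGGCGGAGTGCAGGCCTGAGATAGTAGC-3'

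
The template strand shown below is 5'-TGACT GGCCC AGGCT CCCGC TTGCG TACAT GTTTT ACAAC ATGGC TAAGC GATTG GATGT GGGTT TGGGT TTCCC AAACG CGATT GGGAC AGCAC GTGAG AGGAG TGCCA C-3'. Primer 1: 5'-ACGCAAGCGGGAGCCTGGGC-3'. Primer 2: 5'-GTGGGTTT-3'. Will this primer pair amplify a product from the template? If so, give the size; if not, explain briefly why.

No product — the primers' 3' ends point away from each other.

Primer 1 (ACGCAAGCGGGAGCCTGGGC) has reverse complement GCCCAGGCTCCCGCTTGCGT, which matches the top strand at positions 7–26; primer 1 anneals to the top strand there with its 3' end pointing upstream toward position 7.
Primer 2 (GTGGGTTT) matches the top strand directly at positions 59–66; it anneals to the bottom strand with its 3' end pointing downstream toward position 66.
The 3' ends diverge (primer 1 extends toward position 1, primer 2 toward position 111), so the primers never converge on a shared product.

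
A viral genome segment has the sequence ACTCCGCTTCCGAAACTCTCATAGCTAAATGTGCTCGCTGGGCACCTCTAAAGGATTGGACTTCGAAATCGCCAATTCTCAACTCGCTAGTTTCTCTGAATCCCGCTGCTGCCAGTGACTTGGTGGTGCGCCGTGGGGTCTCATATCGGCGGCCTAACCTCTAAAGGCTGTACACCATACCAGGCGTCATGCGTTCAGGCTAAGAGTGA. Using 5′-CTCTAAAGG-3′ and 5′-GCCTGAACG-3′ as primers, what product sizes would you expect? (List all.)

The forward primer CTCTAAAGG matches the top strand at positions 46–54, 159–167.
The reverse primer's reverse complement is CGTTCAGGC, matching at positions 192–200.
Each forward site pairs with the reverse site to give a product ending at position 200: sizes 155, 42 bp.

155 bp, 42 bp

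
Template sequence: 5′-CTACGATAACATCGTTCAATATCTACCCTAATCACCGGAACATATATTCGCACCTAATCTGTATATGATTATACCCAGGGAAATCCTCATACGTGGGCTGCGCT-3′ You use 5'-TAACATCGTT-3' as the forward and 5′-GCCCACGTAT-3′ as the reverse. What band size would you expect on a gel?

Scanning the template, TAACATCGTT occurs at positions 7–16; this primer anneals to the bottom strand there with its 3' end pointing downstream.
Taking the reverse complement of GCCCACGTAT gives ATACGTGGGC, found at positions 89–98 on the template; the primer anneals here to the top strand with its 3' end pointing upstream.
Product length = (reverse-primer end) − (forward-primer start) + 1 = 98 − 7 + 1 = 92 bp.

92 bp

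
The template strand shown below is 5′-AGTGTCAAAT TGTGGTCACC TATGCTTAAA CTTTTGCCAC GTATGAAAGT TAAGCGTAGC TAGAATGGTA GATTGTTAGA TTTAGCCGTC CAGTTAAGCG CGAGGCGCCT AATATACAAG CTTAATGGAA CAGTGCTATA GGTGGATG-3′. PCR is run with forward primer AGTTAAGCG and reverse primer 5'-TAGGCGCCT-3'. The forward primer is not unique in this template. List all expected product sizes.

The forward primer AGTTAAGCG matches the top strand at positions 48–56, 92–100.
The reverse primer's reverse complement is AGGCGCCTA, matching at positions 103–111.
Each forward site pairs with the reverse site to give a product ending at position 111: sizes 64, 20 bp.

64 bp, 20 bp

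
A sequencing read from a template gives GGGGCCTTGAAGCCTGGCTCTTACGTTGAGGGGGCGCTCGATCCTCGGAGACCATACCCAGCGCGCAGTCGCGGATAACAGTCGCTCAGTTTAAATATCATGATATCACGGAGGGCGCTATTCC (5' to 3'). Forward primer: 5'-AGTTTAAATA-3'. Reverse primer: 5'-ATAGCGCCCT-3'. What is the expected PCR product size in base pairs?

34 bp

Scanning the template, AGTTTAAATA occurs at positions 88–97; this primer anneals to the bottom strand there with its 3' end pointing downstream.
Reverse complement of the reverse primer: AGGGCGCTAT. This occurs on the top strand at positions 112–121.
Amplicon spans positions 88–121: 34 bp.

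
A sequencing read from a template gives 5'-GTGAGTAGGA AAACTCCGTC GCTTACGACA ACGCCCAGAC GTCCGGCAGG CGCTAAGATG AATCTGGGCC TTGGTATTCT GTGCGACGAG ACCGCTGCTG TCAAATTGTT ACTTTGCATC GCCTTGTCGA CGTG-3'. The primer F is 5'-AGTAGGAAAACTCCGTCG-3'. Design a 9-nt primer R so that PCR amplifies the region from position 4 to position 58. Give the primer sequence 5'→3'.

5'-TCTTAGCGC-3'

The product's 3' end on the top strand is position 58.
The reverse primer anneals to the top strand over positions 50–58, i.e. to GCGCTAAGA.
Its sequence written 5'→3' is the reverse complement: TCTTAGCGC.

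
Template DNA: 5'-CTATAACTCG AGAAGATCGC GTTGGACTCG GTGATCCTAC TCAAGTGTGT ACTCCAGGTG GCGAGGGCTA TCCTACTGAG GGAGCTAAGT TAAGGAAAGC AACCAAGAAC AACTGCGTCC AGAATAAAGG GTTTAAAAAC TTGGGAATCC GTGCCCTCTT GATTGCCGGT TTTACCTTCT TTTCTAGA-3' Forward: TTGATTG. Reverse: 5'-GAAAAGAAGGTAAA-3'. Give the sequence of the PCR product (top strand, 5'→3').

Forward primer TTGATTG is found on the top strand at positions 159–165.
Taking the reverse complement of GAAAAGAAGGTAAA gives TTTACCTTCTTTTC, found at positions 171–184 on the template; the primer anneals here to the top strand with its 3' end pointing upstream.
The product is the template from position 159 through 184 (26 bp).

5'-TTGATTGCCGGTTTTACCTTCTTTTC-3'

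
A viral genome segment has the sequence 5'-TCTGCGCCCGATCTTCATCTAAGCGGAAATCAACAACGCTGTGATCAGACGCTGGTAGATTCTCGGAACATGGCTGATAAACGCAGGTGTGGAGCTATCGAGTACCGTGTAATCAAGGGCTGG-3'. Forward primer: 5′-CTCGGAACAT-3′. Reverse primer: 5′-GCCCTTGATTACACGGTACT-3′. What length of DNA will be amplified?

Scanning the template, CTCGGAACAT occurs at positions 62–71; this primer anneals to the bottom strand there with its 3' end pointing downstream.
Taking the reverse complement of GCCCTTGATTACACGGTACT gives AGTACCGTGTAATCAAGGGC, found at positions 101–120 on the template; the primer anneals here to the top strand with its 3' end pointing upstream.
The product runs from position 62 to position 120, so its length is 120 − 62 + 1 = 59 bp.

59 bp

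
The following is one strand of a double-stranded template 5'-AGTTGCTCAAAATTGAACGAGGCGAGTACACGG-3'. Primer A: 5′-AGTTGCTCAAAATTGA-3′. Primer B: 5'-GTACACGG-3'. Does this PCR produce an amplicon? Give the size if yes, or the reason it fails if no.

Primer A (AGTTGCTCAAAATTGA) matches the top strand at positions 1–16 (3' end points downstream).
Primer B (GTACACGG) also matches the top strand directly, at positions 26–33 — its reverse complement CCGTGTAC is not present.
Both primers anneal to the bottom strand with 3' ends pointing the same way, so neither can prime synthesis back toward the other.

No product — both primers anneal to the same strand and extend in the same direction.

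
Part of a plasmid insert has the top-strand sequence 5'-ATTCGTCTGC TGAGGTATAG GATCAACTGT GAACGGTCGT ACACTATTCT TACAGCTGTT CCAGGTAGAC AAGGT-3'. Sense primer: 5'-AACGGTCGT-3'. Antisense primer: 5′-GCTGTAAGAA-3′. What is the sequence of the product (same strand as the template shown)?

5'-AACGGTCGTACACTATTCTTACAGC-3'

The forward primer matches the template at positions 32–40.
Taking the reverse complement of GCTGTAAGAA gives TTCTTACAGC, found at positions 47–56 on the template; the primer anneals here to the top strand with its 3' end pointing upstream.
The product is the template from position 32 through 56 (25 bp).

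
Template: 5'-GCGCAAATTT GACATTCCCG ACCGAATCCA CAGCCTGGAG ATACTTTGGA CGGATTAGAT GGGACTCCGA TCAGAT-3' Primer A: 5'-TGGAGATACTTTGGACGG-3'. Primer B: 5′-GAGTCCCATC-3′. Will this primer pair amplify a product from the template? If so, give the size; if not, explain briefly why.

Yes — a 32 bp product.

Primer A (TGGAGATACTTTGGACGG) matches the top strand at positions 36–53; it acts as a forward primer.
Primer B's reverse complement is GATGGGACTC, matching the top strand at positions 58–67; it acts as a reverse primer.
The 3' ends face each other across positions 36–67, giving a 32 bp product.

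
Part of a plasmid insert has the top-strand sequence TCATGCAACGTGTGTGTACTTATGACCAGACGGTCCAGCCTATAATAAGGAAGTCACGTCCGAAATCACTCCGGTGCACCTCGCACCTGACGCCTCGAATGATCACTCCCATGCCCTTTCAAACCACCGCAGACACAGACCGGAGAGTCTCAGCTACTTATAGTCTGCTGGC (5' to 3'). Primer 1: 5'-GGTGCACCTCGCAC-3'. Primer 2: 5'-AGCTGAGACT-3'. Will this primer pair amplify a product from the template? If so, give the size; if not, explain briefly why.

Yes — an 83 bp product.

Primer 1 (GGTGCACCTCGCAC) matches the top strand at positions 73–86; it acts as a forward primer.
Primer 2's reverse complement is AGTCTCAGCT, matching the top strand at positions 146–155; it acts as a reverse primer.
The 3' ends face each other across positions 73–155, giving an 83 bp product.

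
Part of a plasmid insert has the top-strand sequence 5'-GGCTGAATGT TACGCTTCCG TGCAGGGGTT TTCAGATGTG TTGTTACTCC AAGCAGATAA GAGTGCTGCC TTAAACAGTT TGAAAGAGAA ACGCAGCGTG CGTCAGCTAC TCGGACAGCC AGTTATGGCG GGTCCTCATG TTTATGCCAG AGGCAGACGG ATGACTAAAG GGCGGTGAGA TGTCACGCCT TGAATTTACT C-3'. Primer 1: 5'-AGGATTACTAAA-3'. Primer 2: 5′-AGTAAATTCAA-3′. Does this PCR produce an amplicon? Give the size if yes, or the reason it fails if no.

Primer 1 (AGGATTACTAAA) does not match the top strand, and its reverse complement TTTAGTAATCCT does not match either.
With no annealing site for primer 1, no amplification occurs.

No product — primer 1 has no binding site in the template.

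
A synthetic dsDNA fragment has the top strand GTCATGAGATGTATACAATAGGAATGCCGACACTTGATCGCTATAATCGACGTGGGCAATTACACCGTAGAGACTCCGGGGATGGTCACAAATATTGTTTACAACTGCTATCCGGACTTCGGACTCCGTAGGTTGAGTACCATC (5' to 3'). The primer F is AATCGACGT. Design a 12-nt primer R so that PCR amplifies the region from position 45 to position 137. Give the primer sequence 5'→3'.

5'-CTCAACCTACGG-3'

The product's 3' end on the top strand is position 137.
The reverse primer anneals to the top strand over positions 126–137, i.e. to CCGTAGGTTGAG.
Its sequence written 5'→3' is the reverse complement: CTCAACCTACGG.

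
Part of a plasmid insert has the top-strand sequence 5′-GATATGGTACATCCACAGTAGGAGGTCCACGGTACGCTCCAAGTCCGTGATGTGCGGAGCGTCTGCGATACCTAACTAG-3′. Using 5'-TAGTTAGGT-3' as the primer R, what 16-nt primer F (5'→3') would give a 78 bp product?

5'-GATATGGTACATCCAC-3'

The reverse primer's reverse complement ACCTAACTA matches the template at positions 70–78, so the product ends at position 78.
A 78 bp product then starts at position 78 − 78 + 1 = 1.
The forward primer is identical to the top strand there: GATATGGTACATCCAC.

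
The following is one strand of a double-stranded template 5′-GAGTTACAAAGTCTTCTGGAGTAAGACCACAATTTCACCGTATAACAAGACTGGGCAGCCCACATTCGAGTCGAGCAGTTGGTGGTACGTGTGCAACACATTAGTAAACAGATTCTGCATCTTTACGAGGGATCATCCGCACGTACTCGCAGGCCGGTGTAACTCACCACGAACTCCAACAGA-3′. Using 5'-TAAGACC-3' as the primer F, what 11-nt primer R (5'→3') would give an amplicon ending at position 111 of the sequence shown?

5'-CTGTTTACTAA-3'

The forward primer binds at positions 22–28; the product's 3' end on the top strand is position 111.
The reverse primer anneals to the top strand over positions 101–111, i.e. to TTAGTAAACAG.
Its sequence written 5'→3' is the reverse complement: CTGTTTACTAA.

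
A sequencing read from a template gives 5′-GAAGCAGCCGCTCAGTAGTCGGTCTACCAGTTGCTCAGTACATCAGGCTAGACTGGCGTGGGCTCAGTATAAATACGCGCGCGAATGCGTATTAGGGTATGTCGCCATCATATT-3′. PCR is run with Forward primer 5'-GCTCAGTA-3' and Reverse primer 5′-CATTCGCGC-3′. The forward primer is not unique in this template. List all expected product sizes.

78 bp, 55 bp, 26 bp

The forward primer GCTCAGTA matches the top strand at positions 10–17, 33–40, 62–69.
The reverse primer's reverse complement is GCGCGAATG, matching at positions 79–87.
Each forward site pairs with the reverse site to give a product ending at position 87: sizes 78, 55, 26 bp.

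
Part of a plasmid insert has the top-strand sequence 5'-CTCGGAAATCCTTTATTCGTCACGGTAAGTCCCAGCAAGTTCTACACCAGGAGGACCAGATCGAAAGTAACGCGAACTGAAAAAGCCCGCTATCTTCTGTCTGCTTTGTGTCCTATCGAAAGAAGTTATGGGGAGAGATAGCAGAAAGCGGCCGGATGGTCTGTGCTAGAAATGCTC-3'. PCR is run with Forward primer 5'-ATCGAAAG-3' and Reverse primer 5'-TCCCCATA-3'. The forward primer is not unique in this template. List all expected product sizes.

75 bp, 20 bp

The forward primer ATCGAAAG matches the top strand at positions 60–67, 115–122.
The reverse primer's reverse complement is TATGGGGA, matching at positions 127–134.
Each forward site pairs with the reverse site to give a product ending at position 134: sizes 75, 20 bp.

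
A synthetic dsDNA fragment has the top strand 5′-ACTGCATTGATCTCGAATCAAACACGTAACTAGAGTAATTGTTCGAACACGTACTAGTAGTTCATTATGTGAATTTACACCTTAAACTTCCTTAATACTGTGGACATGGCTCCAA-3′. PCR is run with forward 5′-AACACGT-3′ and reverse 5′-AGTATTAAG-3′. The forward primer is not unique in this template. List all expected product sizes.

79 bp, 54 bp

The forward primer AACACGT matches the top strand at positions 21–27, 46–52.
The reverse primer's reverse complement is CTTAATACT, matching at positions 91–99.
Each forward site pairs with the reverse site to give a product ending at position 99: sizes 79, 54 bp.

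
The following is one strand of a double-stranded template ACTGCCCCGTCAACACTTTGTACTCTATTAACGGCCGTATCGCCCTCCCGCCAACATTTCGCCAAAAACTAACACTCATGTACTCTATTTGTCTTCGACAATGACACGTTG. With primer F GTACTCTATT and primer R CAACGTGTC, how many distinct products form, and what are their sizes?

The forward primer GTACTCTATT matches the top strand at positions 20–29, 80–89.
The reverse primer's reverse complement is GACACGTTG, matching at positions 103–111.
Each forward site pairs with the reverse site to give a product ending at position 111: sizes 92, 32 bp.

Two products: 92 bp, 32 bp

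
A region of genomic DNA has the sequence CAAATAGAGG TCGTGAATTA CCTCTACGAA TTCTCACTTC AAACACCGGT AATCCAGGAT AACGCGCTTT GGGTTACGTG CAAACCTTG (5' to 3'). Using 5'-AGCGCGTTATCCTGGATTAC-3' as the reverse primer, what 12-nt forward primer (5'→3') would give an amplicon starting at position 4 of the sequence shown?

The reverse primer's reverse complement GTAATCCAGGATAACGCGCT matches the template at positions 49–68; the product starts at position 4.
The forward primer is identical to the top strand over positions 4–15: ATAGAGGTCGTG.

5'-ATAGAGGTCGTG-3'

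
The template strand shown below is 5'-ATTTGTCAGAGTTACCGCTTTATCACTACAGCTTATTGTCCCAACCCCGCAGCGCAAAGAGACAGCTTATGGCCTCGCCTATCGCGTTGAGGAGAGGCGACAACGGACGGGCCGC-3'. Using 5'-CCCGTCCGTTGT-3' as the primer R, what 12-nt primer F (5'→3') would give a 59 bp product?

5'-CGCAAAGAGACA-3'

The reverse primer's reverse complement ACAACGGACGGG matches the template at positions 100–111, so the product ends at position 111.
A 59 bp product then starts at position 111 − 59 + 1 = 53.
The forward primer is identical to the top strand there: CGCAAAGAGACA.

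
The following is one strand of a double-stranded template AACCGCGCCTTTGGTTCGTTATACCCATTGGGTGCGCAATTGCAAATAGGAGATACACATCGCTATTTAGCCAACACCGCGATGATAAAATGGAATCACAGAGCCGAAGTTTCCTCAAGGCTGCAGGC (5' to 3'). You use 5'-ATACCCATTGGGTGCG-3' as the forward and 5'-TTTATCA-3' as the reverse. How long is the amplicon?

Forward primer ATACCCATTGGGTGCG is found on the top strand at positions 21–36.
The reverse primer's reverse complement is TGATAAA, which matches the template at positions 83–89.
Product length = (reverse-primer end) − (forward-primer start) + 1 = 89 − 21 + 1 = 69 bp.

69 bp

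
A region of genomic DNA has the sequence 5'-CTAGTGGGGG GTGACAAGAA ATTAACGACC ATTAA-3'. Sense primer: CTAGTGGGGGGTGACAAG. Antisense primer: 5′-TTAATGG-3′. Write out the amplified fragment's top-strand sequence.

5'-CTAGTGGGGGGTGACAAGAAATTAACGACCATTAA-3'

Scanning the template, CTAGTGGGGGGTGACAAG occurs at positions 1–18; this primer anneals to the bottom strand there with its 3' end pointing downstream.
The reverse primer's reverse complement is CCATTAA, which matches the template at positions 29–35.
The product is the template from position 1 through 35 (35 bp).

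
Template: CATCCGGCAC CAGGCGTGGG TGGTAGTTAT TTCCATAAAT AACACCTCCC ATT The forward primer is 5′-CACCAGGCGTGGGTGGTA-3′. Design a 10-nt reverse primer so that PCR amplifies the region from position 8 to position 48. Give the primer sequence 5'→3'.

5'-GAGGTGTTAT-3'

The product's 3' end on the top strand is position 48.
The reverse primer anneals to the top strand over positions 39–48, i.e. to ATAACACCTC.
Its sequence written 5'→3' is the reverse complement: GAGGTGTTAT.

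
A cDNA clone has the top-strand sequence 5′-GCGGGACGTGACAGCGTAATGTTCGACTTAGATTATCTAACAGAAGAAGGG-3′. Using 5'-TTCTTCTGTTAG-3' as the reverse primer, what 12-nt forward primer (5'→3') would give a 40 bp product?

The reverse primer's reverse complement CTAACAGAAGAA matches the template at positions 37–48, so the product ends at position 48.
A 40 bp product then starts at position 48 − 40 + 1 = 9.
The forward primer is identical to the top strand there: TGACAGCGTAAT.

5'-TGACAGCGTAAT-3'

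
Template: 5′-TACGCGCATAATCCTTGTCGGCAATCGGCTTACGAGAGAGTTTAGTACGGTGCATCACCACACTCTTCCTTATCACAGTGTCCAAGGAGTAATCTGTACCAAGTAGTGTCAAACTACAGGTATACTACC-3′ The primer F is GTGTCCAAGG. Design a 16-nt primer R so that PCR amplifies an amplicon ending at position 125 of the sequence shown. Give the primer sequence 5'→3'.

The forward primer binds at positions 78–87; the product's 3' end on the top strand is position 125.
The reverse primer anneals to the top strand over positions 110–125, i.e. to CAAACTACAGGTATAC.
Its sequence written 5'→3' is the reverse complement: GTATACCTGTAGTTTG.

5'-GTATACCTGTAGTTTG-3'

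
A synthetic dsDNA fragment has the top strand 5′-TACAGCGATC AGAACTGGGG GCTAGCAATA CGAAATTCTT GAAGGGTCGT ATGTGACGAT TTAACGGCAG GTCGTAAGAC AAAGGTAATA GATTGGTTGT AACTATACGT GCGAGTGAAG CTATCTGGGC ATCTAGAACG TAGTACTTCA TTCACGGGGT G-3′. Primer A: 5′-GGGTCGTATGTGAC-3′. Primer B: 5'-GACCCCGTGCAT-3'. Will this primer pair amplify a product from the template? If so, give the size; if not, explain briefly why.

Primer B (GACCCCGTGCAT) does not match the top strand, and its reverse complement ATGCACGGGGTC does not match either.
With no annealing site for primer B, no amplification occurs.

No product — primer B has no binding site in the template.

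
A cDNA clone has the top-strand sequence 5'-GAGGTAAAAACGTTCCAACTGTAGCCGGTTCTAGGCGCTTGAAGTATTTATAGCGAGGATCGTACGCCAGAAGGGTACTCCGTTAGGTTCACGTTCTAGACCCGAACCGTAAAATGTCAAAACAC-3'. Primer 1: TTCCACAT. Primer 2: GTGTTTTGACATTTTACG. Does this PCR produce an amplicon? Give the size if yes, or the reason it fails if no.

Primer 1 (TTCCACAT) does not match the top strand, and its reverse complement ATGTGGAA does not match either.
With no annealing site for primer 1, no amplification occurs.

No product — primer 1 has no binding site in the template.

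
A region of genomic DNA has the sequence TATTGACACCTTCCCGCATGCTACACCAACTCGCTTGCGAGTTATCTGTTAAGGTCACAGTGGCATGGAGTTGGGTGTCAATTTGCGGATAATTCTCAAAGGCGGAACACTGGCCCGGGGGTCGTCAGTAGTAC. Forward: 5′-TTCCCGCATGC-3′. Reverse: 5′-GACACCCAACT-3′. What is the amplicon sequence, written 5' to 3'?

5'-TTCCCGCATGCTACACCAACTCGCTTGCGAGTTATCTGTTAAGGTCACAGTGGCATGGAGTTGGGTGTC-3'

Forward primer TTCCCGCATGC is found on the top strand at positions 11–21.
Reverse complement of the reverse primer: AGTTGGGTGTC. This occurs on the top strand at positions 69–79.
The product is the template from position 11 through 79 (69 bp).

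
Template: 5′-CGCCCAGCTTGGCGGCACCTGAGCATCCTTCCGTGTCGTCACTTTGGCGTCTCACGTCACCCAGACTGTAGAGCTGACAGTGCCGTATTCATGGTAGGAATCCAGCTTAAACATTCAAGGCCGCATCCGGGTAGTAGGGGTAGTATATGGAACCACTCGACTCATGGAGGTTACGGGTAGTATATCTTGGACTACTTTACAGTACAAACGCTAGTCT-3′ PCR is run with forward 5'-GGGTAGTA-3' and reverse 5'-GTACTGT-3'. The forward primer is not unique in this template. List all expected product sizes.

The forward primer GGGTAGTA matches the top strand at positions 129–136, 138–145, 175–182.
The reverse primer's reverse complement is ACAGTAC, matching at positions 199–205.
Each forward site pairs with the reverse site to give a product ending at position 205: sizes 77, 68, 31 bp.

77 bp, 68 bp, 31 bp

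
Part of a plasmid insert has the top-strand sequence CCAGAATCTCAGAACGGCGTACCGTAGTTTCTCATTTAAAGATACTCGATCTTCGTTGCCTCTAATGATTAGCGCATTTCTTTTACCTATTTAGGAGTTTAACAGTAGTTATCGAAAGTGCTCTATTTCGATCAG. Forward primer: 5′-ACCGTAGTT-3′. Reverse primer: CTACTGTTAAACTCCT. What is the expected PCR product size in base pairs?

88 bp

The forward primer matches the template at positions 21–29.
The reverse primer's reverse complement is AGGAGTTTAACAGTAG, which matches the template at positions 93–108.
Amplicon spans positions 21–108: 88 bp.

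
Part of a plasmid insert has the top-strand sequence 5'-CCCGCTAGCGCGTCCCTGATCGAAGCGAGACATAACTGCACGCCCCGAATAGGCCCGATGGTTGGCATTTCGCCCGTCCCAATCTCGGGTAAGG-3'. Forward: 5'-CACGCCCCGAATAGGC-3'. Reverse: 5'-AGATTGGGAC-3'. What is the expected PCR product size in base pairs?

The forward primer matches the template at positions 39–54.
Taking the reverse complement of AGATTGGGAC gives GTCCCAATCT, found at positions 76–85 on the template; the primer anneals here to the top strand with its 3' end pointing upstream.
Product length = (reverse-primer end) − (forward-primer start) + 1 = 85 − 39 + 1 = 47 bp.

47 bp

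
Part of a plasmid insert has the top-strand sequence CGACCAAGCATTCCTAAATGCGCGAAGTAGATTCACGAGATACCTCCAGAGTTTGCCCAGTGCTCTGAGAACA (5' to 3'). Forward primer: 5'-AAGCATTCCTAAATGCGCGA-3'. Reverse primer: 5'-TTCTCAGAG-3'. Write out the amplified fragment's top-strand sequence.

Forward primer AAGCATTCCTAAATGCGCGA is found on the top strand at positions 6–25.
The reverse primer's reverse complement is CTCTGAGAA, which matches the template at positions 63–71.
The product is the template from position 6 through 71 (66 bp).

5'-AAGCATTCCTAAATGCGCGAAGTAGATTCACGAGATACCTCCAGAGTTTGCCCAGTGCTCTGAGAA-3'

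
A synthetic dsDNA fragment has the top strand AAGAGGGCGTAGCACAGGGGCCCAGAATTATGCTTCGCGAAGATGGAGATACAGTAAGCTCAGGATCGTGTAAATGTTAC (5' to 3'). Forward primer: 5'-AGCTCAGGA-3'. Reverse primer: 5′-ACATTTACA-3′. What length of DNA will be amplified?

Forward primer AGCTCAGGA is found on the top strand at positions 57–65.
Reverse complement of the reverse primer: TGTAAATGT. This occurs on the top strand at positions 69–77.
Product length = (reverse-primer end) − (forward-primer start) + 1 = 77 − 57 + 1 = 21 bp.

21 bp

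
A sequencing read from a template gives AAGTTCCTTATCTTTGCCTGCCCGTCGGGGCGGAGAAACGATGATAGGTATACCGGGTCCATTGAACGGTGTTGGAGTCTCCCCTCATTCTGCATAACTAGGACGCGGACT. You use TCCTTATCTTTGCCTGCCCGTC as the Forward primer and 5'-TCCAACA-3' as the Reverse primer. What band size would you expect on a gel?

The forward primer matches the template at positions 5–26.
Reverse complement of the reverse primer: TGTTGGA. This occurs on the top strand at positions 70–76.
Amplicon spans positions 5–76: 72 bp.

72 bp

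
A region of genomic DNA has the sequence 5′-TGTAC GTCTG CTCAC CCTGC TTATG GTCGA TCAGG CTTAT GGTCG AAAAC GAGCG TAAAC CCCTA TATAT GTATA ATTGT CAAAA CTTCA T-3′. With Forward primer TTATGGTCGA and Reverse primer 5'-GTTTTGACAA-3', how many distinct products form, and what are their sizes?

The forward primer TTATGGTCGA matches the top strand at positions 21–30, 37–46.
The reverse primer's reverse complement is TTGTCAAAAC, matching at positions 77–86.
Each forward site pairs with the reverse site to give a product ending at position 86: sizes 66, 50 bp.

Two products: 66 bp, 50 bp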